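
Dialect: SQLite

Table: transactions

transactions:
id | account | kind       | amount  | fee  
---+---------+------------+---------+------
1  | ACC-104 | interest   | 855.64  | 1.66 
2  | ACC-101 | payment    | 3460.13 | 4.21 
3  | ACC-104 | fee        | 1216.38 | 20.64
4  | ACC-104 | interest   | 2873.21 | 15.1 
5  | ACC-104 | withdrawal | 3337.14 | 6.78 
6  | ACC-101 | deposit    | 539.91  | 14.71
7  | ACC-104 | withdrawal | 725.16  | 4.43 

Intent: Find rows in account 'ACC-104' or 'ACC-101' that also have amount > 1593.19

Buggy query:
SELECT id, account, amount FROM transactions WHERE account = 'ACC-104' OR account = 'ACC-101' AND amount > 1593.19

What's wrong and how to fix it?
Bug: Without parentheses, AND is evaluated before OR, so the amount filter only applies to the 'ACC-101' branch

Fix: Add parentheses around the OR so the AND applies to both alternatives

Corrected query:
SELECT id, account, amount FROM transactions WHERE (account = 'ACC-104' OR account = 'ACC-101') AND amount > 1593.19

Result:
id | account | amount 
---+---------+--------
2  | ACC-101 | 3460.13
4  | ACC-104 | 2873.21
5  | ACC-104 | 3337.14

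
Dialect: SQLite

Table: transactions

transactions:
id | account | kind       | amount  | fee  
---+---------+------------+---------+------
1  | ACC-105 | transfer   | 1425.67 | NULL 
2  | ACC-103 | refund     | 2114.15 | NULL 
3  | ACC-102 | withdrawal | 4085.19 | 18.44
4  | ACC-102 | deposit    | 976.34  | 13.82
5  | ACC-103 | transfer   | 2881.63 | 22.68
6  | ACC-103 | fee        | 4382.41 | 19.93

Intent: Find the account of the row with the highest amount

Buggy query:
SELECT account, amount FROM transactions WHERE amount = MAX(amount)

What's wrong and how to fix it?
Bug: MAX(amount) is an aggregate and cannot be used directly in WHERE

Fix: Wrap MAX in a scalar subquery so WHERE compares against a single value

Corrected query:
SELECT account, amount FROM transactions WHERE amount = (SELECT MAX(amount) FROM transactions)

Result:
account | amount 
--------+--------
ACC-103 | 4382.41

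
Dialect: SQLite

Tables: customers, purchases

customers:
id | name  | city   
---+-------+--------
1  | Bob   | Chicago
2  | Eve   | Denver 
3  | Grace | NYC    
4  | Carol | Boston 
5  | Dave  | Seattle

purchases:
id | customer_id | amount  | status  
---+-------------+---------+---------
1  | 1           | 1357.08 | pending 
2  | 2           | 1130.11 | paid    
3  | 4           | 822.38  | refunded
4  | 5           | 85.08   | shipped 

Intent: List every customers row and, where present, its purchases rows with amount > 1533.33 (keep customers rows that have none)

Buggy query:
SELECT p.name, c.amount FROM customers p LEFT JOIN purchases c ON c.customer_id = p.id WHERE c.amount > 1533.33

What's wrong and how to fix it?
Bug: Filtering c.amount in WHERE discards the NULL rows produced by LEFT JOIN, turning it into an inner join

Fix: Put 'c.amount > 1533.33' in the JOIN's ON clause instead of WHERE

Corrected query:
SELECT p.name, c.amount FROM customers p LEFT JOIN purchases c ON c.customer_id = p.id AND c.amount > 1533.33

Result:
name  | amount
------+-------
Bob   | NULL  
Eve   | NULL  
Grace | NULL  
Carol | NULL  
Dave  | NULL  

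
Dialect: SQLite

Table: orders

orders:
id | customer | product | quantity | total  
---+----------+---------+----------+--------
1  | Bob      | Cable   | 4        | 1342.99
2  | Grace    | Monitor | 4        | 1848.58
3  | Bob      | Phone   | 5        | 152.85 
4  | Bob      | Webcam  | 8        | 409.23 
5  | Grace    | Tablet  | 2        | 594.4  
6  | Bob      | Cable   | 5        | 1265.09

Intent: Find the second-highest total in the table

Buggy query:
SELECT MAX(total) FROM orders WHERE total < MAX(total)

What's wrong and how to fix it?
Bug: The inner MAX is an aggregate inside WHERE, which is not allowed

Fix: Compute the overall MAX in a subquery, then take MAX of rows below it

Corrected query:
SELECT MAX(total) FROM orders WHERE total < (SELECT MAX(total) FROM orders)

Result:
MAX(total)
----------
1342.99   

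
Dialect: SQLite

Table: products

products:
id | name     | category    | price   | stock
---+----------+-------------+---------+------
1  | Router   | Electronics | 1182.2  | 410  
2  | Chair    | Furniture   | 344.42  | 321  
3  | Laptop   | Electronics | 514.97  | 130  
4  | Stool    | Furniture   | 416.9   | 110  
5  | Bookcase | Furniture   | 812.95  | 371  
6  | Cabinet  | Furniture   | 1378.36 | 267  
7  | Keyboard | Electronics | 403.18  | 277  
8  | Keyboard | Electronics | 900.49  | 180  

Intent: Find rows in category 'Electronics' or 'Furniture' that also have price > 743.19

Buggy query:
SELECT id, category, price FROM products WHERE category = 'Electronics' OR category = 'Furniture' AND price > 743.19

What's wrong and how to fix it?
Bug: AND binds tighter than OR, so this parses as category = 'Electronics' OR (category = 'Furniture' AND price > 743.19)

Fix: Add parentheses around the OR so the AND applies to both alternatives

Corrected query:
SELECT id, category, price FROM products WHERE (category = 'Electronics' OR category = 'Furniture') AND price > 743.19

Result:
id | category    | price  
---+-------------+--------
1  | Electronics | 1182.2 
5  | Furniture   | 812.95 
6  | Furniture   | 1378.36
8  | Electronics | 900.49 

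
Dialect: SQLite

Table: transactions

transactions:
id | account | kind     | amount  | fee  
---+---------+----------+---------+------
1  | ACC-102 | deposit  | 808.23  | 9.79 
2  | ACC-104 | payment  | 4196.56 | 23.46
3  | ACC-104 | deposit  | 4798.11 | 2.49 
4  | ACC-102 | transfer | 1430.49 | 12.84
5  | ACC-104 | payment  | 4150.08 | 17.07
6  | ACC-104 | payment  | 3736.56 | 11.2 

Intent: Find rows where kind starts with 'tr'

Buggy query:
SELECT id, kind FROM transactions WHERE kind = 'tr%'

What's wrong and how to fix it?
Bug: '=' compares the literal string including the % character; pattern matching needs LIKE

Fix: Replace '=' with LIKE so 'tr%' is treated as a pattern

Corrected query:
SELECT id, kind FROM transactions WHERE kind LIKE 'tr%'

Result:
id | kind    
---+---------
4  | transfer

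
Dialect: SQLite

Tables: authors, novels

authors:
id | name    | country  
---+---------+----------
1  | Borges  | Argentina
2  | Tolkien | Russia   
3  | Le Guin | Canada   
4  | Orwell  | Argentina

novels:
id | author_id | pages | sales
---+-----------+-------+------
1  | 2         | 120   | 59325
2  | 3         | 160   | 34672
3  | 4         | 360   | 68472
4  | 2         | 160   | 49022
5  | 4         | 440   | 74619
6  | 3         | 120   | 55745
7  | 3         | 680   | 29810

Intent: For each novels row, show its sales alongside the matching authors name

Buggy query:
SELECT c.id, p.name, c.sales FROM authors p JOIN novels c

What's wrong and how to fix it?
Bug: Missing join condition: each novels row is matched to all authors rows instead of just its own

Fix: Add ON c.author_id = p.id to the JOIN

Corrected query:
SELECT c.id, p.name, c.sales FROM authors p JOIN novels c ON c.author_id = p.id

Result:
id | name    | sales
---+---------+------
1  | Tolkien | 59325
2  | Le Guin | 34672
3  | Orwell  | 68472
4  | Tolkien | 49022
5  | Orwell  | 74619
6  | Le Guin | 55745
7  | Le Guin | 29810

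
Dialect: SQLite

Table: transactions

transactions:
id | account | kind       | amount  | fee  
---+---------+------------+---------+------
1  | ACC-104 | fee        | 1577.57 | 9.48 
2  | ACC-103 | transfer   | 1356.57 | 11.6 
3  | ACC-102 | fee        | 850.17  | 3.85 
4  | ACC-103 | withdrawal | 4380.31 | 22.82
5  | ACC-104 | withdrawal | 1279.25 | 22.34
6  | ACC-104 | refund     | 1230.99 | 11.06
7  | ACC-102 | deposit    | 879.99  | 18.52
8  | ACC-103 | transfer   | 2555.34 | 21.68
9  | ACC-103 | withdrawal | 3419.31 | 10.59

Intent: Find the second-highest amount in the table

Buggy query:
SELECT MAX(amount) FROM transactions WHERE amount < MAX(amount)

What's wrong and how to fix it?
Bug: MAX(amount) on the right of the comparison is an aggregate-in-WHERE error

Fix: Put the inner MAX in a scalar subquery

Corrected query:
SELECT MAX(amount) FROM transactions WHERE amount < (SELECT MAX(amount) FROM transactions)

Result:
MAX(amount)
-----------
3419.31    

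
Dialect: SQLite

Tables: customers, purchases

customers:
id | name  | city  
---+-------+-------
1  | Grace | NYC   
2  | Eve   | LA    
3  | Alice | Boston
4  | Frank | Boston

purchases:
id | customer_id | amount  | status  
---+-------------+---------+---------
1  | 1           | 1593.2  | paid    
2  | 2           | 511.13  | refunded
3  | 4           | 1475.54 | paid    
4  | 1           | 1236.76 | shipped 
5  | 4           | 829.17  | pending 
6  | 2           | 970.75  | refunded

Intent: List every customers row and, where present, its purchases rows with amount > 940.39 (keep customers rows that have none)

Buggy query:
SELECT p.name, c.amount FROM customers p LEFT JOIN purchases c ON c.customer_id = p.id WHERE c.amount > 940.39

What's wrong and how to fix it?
Bug: A WHERE condition on the right-hand table after LEFT JOIN drops unmatched parents

Fix: Move the right-table condition into the ON clause so unmatched parents are kept

Corrected query:
SELECT p.name, c.amount FROM customers p LEFT JOIN purchases c ON c.customer_id = p.id AND c.amount > 940.39

Result:
name  | amount 
------+--------
Grace | 1236.76
Grace | 1593.2 
Eve   | 970.75 
Alice | NULL   
Frank | 1475.54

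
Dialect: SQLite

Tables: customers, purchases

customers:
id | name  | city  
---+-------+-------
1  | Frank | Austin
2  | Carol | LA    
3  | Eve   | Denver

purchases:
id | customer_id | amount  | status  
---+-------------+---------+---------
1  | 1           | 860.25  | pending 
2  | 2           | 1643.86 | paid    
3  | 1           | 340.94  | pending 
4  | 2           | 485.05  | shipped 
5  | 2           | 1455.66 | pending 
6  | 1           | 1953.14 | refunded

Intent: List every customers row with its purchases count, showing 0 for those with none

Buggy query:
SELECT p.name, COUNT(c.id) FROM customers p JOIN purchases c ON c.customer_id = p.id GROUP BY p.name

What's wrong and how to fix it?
Bug: An inner join excludes parents with zero children

Fix: Use LEFT JOIN so parents without children still appear (COUNT(c.id) gives 0)

Corrected query:
SELECT p.name, COUNT(c.id) FROM customers p LEFT JOIN purchases c ON c.customer_id = p.id GROUP BY p.name

Result:
name  | COUNT(c.id)
------+------------
Carol | 3          
Eve   | 0          
Frank | 3          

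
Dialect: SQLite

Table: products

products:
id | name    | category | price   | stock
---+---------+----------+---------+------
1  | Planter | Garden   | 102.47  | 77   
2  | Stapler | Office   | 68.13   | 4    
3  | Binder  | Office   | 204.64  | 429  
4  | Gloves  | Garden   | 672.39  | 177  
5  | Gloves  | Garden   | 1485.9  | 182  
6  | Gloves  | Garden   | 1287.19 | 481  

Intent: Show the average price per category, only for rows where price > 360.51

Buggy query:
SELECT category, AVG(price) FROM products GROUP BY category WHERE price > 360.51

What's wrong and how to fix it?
Bug: Row-level WHERE must come before GROUP BY in the clause order

Fix: Place WHERE between FROM and GROUP BY

Corrected query:
SELECT category, AVG(price) FROM products WHERE price > 360.51 GROUP BY category

Result:
category | AVG(price) 
---------+------------
Garden   | 1148.493333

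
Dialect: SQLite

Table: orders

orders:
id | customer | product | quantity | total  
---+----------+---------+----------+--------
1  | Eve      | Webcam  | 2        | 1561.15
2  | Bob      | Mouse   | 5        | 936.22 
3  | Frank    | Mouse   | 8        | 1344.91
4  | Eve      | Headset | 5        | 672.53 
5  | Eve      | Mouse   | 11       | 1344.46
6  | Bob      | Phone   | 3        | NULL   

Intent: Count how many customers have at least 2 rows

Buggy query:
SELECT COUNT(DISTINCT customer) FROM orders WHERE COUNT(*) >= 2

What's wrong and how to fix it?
Bug: WHERE filters individual rows, not groups, so a group-level COUNT is invalid there

Fix: Group first with HAVING COUNT(*) >= 2, then COUNT the resulting groups

Corrected query:
SELECT COUNT(*) FROM (SELECT customer FROM orders GROUP BY customer HAVING COUNT(*) >= 2)

Result:
COUNT(*)
--------
2       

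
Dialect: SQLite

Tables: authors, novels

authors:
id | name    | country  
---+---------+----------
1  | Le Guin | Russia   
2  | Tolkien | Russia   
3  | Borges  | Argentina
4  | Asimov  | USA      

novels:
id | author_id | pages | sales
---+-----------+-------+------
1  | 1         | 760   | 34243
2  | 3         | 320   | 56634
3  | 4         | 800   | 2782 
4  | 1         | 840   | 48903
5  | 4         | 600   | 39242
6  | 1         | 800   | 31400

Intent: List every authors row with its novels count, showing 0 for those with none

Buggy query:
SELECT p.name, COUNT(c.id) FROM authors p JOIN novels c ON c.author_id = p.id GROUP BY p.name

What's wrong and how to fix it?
Bug: INNER JOIN drops authors rows that have no matching novels rows

Fix: Use LEFT JOIN so parents without children still appear (COUNT(c.id) gives 0)

Corrected query:
SELECT p.name, COUNT(c.id) FROM authors p LEFT JOIN novels c ON c.author_id = p.id GROUP BY p.name

Result:
name    | COUNT(c.id)
--------+------------
Asimov  | 2          
Borges  | 1          
Le Guin | 3          
Tolkien | 0          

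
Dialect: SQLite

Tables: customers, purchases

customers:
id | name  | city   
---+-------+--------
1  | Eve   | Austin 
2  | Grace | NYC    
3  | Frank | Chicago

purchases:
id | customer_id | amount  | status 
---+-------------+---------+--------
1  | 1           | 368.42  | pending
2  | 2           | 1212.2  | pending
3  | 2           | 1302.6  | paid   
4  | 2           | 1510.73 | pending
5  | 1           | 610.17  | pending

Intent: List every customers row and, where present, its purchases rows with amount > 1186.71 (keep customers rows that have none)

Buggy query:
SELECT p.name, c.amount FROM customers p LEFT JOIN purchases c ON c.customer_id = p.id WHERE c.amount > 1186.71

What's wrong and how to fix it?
Bug: A WHERE condition on the right-hand table after LEFT JOIN drops unmatched parents

Fix: Move the right-table condition into the ON clause so unmatched parents are kept

Corrected query:
SELECT p.name, c.amount FROM customers p LEFT JOIN purchases c ON c.customer_id = p.id AND c.amount > 1186.71

Result:
name  | amount 
------+--------
Eve   | NULL   
Grace | 1212.2 
Grace | 1302.6 
Grace | 1510.73
Frank | NULL   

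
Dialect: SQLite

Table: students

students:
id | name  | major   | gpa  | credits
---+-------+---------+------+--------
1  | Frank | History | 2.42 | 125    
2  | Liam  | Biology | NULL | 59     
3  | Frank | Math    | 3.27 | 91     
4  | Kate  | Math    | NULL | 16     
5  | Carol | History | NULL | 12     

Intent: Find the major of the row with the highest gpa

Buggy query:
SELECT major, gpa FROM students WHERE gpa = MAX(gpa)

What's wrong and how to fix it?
Bug: WHERE is evaluated per row; an aggregate over the whole table isn't defined there

Fix: Wrap MAX in a scalar subquery so WHERE compares against a single value

Corrected query:
SELECT major, gpa FROM students WHERE gpa = (SELECT MAX(gpa) FROM students)

Result:
major | gpa 
------+-----
Math  | 3.27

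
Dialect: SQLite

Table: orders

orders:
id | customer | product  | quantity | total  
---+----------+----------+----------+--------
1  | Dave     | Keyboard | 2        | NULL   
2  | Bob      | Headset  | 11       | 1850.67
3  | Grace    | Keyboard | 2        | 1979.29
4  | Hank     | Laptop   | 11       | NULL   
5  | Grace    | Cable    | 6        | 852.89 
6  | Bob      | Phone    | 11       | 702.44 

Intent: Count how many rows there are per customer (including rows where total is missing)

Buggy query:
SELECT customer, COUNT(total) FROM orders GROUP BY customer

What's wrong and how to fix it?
Bug: COUNT(total) skips NULLs, so groups with missing total are undercounted

Fix: Use COUNT(*) to count all rows regardless of NULL

Corrected query:
SELECT customer, COUNT(*) FROM orders GROUP BY customer

Result:
customer | COUNT(*)
---------+---------
Bob      | 2       
Dave     | 1       
Grace    | 2       
Hank     | 1       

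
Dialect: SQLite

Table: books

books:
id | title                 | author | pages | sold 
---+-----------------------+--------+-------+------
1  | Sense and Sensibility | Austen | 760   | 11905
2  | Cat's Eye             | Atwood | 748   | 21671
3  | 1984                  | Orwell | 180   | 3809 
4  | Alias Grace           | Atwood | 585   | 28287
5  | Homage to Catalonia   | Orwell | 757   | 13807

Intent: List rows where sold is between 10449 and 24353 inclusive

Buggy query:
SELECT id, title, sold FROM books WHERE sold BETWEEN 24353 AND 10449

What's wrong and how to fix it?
Bug: BETWEEN expects the lower bound first; with 24353 AND 10449 the range is empty

Fix: Write BETWEEN 10449 AND 24353

Corrected query:
SELECT id, title, sold FROM books WHERE sold BETWEEN 10449 AND 24353

Result:
id | title                 | sold 
---+-----------------------+------
1  | Sense and Sensibility | 11905
2  | Cat's Eye             | 21671
5  | Homage to Catalonia   | 13807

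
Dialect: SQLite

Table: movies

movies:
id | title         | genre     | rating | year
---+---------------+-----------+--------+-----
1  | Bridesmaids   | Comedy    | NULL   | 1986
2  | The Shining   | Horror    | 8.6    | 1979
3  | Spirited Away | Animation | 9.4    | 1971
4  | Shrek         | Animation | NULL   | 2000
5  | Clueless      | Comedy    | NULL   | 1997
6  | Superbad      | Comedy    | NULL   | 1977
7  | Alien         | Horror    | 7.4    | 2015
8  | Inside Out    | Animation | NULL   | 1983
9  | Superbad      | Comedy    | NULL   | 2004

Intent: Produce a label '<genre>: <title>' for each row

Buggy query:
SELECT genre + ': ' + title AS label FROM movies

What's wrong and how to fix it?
Bug: '+' is numeric addition; on text columns SQLite converts them to 0 instead of concatenating

Fix: Use the || operator for string concatenation

Corrected query:
SELECT genre || ': ' || title AS label FROM movies

Result:
label                   
------------------------
Comedy: Bridesmaids     
Horror: The Shining     
Animation: Spirited Away
Animation: Shrek        
Comedy: Clueless        
Comedy: Superbad        
Horror: Alien           
Animation: Inside Out   
Comedy: Superbad        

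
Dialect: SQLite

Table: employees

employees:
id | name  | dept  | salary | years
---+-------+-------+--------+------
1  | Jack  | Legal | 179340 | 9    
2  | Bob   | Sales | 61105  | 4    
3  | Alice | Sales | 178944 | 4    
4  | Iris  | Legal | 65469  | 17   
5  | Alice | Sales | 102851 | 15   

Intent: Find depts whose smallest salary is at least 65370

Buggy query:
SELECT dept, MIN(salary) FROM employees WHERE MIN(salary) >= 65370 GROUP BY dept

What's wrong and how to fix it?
Bug: MIN() in WHERE is a misuse of aggregate

Fix: Use HAVING for the per-group MIN condition

Corrected query:
SELECT dept, MIN(salary) FROM employees GROUP BY dept HAVING MIN(salary) >= 65370

Result:
dept  | MIN(salary)
------+------------
Legal | 65469      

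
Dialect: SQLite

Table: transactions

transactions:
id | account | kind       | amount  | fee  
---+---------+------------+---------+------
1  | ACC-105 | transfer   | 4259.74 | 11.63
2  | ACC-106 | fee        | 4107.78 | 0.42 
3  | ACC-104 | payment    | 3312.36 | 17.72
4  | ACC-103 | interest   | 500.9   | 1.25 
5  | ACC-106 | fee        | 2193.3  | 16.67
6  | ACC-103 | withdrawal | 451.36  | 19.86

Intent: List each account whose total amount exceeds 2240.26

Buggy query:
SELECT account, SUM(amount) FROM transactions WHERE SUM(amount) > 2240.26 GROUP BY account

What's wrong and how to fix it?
Bug: SUM(amount) is an aggregate, but WHERE filters rows before aggregation

Fix: Move the aggregate condition to a HAVING clause

Corrected query:
SELECT account, SUM(amount) FROM transactions GROUP BY account HAVING SUM(amount) > 2240.26

Result:
account | SUM(amount)
--------+------------
ACC-104 | 3312.36    
ACC-105 | 4259.74    
ACC-106 | 6301.08    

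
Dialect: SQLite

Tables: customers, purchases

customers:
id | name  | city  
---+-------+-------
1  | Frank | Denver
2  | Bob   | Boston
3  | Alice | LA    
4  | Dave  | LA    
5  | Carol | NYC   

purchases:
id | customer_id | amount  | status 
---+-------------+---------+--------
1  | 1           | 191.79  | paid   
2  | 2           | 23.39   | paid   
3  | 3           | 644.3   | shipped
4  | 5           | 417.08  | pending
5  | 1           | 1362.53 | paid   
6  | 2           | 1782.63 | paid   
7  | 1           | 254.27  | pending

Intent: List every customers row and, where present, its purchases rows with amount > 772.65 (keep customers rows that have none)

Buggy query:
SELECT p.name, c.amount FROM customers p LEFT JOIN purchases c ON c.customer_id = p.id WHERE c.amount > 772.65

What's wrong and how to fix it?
Bug: A WHERE condition on the right-hand table after LEFT JOIN drops unmatched parents

Fix: Move the right-table condition into the ON clause so unmatched parents are kept

Corrected query:
SELECT p.name, c.amount FROM customers p LEFT JOIN purchases c ON c.customer_id = p.id AND c.amount > 772.65

Result:
name  | amount 
------+--------
Frank | 1362.53
Bob   | 1782.63
Alice | NULL   
Dave  | NULL   
Carol | NULL   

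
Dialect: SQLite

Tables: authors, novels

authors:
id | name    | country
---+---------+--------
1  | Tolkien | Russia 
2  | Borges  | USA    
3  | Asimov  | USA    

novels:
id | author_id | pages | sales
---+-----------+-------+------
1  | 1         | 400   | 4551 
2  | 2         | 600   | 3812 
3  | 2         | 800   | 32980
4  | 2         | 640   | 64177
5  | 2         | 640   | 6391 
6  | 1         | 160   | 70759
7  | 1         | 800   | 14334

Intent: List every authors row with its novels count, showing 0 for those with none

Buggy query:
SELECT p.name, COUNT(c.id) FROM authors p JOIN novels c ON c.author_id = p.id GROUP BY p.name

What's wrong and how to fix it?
Bug: An inner join excludes parents with zero children

Fix: Use LEFT JOIN so parents without children still appear (COUNT(c.id) gives 0)

Corrected query:
SELECT p.name, COUNT(c.id) FROM authors p LEFT JOIN novels c ON c.author_id = p.id GROUP BY p.name

Result:
name    | COUNT(c.id)
--------+------------
Asimov  | 0          
Borges  | 4          
Tolkien | 3          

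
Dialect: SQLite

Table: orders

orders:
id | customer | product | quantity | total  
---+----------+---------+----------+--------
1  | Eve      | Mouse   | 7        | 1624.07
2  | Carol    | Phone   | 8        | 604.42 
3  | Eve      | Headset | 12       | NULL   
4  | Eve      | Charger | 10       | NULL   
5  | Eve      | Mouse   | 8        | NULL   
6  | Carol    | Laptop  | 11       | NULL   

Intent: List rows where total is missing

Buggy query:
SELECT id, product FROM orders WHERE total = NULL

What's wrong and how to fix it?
Bug: '= NULL' is always unknown in SQL three-valued logic, so no rows match

Fix: Replace '= NULL' with 'IS NULL'

Corrected query:
SELECT id, product FROM orders WHERE total IS NULL

Result:
id | product
---+--------
3  | Headset
4  | Charger
5  | Mouse  
6  | Laptop 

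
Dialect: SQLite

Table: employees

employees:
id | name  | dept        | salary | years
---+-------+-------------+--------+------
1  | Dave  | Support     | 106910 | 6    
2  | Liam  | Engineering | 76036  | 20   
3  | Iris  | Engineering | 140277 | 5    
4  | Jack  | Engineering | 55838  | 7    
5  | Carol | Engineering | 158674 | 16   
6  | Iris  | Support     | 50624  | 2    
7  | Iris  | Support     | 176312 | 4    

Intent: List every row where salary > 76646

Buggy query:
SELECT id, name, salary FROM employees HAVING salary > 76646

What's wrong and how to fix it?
Bug: This is a non-aggregate query (no GROUP BY, no aggregates), so in SQLite the HAVING clause is invalid here; a row-level condition belongs in WHERE

Fix: Replace HAVING with WHERE since the condition applies to individual rows

Corrected query:
SELECT id, name, salary FROM employees WHERE salary > 76646

Result:
id | name  | salary
---+-------+-------
1  | Dave  | 106910
3  | Iris  | 140277
5  | Carol | 158674
7  | Iris  | 176312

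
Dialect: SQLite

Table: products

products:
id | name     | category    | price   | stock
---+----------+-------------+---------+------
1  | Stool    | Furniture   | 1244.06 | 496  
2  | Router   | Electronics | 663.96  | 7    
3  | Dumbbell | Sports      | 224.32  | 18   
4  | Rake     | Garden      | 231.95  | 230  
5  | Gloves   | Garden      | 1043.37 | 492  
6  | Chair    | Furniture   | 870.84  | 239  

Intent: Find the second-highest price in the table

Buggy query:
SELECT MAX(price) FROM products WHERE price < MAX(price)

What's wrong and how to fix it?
Bug: MAX(price) on the right of the comparison is an aggregate-in-WHERE error

Fix: Compute the overall MAX in a subquery, then take MAX of rows below it

Corrected query:
SELECT MAX(price) FROM products WHERE price < (SELECT MAX(price) FROM products)

Result:
MAX(price)
----------
1043.37   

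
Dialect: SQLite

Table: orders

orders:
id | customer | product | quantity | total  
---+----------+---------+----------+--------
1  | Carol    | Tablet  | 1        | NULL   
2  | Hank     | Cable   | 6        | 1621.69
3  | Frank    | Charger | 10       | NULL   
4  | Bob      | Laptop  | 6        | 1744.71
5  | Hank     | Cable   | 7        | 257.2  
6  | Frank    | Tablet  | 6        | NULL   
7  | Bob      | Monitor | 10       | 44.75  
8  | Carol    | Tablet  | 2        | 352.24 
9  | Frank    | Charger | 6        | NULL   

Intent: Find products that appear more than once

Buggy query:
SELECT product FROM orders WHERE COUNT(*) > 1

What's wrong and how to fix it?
Bug: COUNT(*) is an aggregate and cannot be used in WHERE

Fix: Group first, then use HAVING for the count condition

Corrected query:
SELECT product FROM orders GROUP BY product HAVING COUNT(*) > 1

Result:
product
-------
Cable  
Charger
Tablet 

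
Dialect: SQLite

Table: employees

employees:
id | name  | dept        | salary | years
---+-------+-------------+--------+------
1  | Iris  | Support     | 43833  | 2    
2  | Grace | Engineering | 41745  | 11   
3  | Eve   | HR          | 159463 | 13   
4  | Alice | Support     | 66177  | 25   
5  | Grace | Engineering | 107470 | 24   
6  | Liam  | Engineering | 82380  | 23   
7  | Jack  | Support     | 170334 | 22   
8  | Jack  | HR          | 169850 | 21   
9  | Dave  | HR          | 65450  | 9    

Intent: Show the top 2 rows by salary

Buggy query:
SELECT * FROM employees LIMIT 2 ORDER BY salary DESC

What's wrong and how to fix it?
Bug: ORDER BY cannot follow LIMIT; LIMIT is the final clause

Fix: Swap the clauses: ORDER BY first, then LIMIT

Corrected query:
SELECT * FROM employees ORDER BY salary DESC LIMIT 2

Result:
id | name | dept    | salary | years
---+------+---------+--------+------
7  | Jack | Support | 170334 | 22   
8  | Jack | HR      | 169850 | 21   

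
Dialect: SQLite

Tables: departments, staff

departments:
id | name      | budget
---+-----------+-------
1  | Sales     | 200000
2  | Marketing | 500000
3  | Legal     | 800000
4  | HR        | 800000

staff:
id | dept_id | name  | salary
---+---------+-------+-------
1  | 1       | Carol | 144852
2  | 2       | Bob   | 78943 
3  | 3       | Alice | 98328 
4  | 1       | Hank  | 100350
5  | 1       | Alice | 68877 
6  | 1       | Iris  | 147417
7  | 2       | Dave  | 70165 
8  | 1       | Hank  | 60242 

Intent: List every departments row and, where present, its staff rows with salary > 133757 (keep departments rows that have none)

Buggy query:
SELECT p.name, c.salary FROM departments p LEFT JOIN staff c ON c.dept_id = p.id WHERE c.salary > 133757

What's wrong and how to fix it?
Bug: Filtering c.salary in WHERE discards the NULL rows produced by LEFT JOIN, turning it into an inner join

Fix: Move the right-table condition into the ON clause so unmatched parents are kept

Corrected query:
SELECT p.name, c.salary FROM departments p LEFT JOIN staff c ON c.dept_id = p.id AND c.salary > 133757

Result:
name      | salary
----------+-------
Sales     | 144852
Sales     | 147417
Marketing | NULL  
Legal     | NULL  
HR        | NULL  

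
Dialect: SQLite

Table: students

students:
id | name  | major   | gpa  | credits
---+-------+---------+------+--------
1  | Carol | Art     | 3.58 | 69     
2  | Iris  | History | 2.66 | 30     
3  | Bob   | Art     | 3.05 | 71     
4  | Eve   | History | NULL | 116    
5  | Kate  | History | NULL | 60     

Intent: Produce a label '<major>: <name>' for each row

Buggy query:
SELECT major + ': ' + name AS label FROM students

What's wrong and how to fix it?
Bug: SQLite uses || for string concatenation; + coerces text to numbers (yielding 0)

Fix: Use the || operator for string concatenation

Corrected query:
SELECT major || ': ' || name AS label FROM students

Result:
label        
-------------
Art: Carol   
History: Iris
Art: Bob     
History: Eve 
History: Kate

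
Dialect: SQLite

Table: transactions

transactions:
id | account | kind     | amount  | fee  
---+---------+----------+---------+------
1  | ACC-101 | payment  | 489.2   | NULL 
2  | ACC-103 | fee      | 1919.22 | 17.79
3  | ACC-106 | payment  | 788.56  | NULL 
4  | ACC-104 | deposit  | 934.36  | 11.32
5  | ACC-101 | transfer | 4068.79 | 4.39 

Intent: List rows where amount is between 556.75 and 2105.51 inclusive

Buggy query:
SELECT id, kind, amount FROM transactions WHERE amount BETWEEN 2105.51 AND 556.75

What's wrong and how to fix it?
Bug: BETWEEN expects the lower bound first; with 2105.51 AND 556.75 the range is empty

Fix: Write BETWEEN 556.75 AND 2105.51

Corrected query:
SELECT id, kind, amount FROM transactions WHERE amount BETWEEN 556.75 AND 2105.51

Result:
id | kind    | amount 
---+---------+--------
2  | fee     | 1919.22
3  | payment | 788.56 
4  | deposit | 934.36 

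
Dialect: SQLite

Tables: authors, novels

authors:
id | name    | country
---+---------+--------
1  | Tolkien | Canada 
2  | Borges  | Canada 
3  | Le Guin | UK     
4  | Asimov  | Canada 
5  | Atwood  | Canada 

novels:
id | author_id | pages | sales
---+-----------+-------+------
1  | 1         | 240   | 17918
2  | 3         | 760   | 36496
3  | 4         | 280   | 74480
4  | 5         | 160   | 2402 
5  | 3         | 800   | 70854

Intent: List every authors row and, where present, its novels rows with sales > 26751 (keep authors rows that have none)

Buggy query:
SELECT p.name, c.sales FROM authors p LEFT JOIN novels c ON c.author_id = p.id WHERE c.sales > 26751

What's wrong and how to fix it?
Bug: A WHERE condition on the right-hand table after LEFT JOIN drops unmatched parents

Fix: Move the right-table condition into the ON clause so unmatched parents are kept

Corrected query:
SELECT p.name, c.sales FROM authors p LEFT JOIN novels c ON c.author_id = p.id AND c.sales > 26751

Result:
name    | sales
--------+------
Tolkien | NULL 
Borges  | NULL 
Le Guin | 36496
Le Guin | 70854
Asimov  | 74480
Atwood  | NULL 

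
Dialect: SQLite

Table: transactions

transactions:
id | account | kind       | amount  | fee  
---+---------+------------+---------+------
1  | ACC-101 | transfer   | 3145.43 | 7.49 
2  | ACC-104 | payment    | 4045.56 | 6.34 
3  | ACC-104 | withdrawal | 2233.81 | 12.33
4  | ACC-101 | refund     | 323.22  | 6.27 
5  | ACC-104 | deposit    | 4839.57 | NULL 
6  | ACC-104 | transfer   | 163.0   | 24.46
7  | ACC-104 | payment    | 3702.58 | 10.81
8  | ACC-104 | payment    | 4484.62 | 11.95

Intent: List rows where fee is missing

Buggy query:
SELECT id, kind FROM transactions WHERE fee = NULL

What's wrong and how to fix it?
Bug: '= NULL' is always unknown in SQL three-valued logic, so no rows match

Fix: Replace '= NULL' with 'IS NULL'

Corrected query:
SELECT id, kind FROM transactions WHERE fee IS NULL

Result:
id | kind   
---+--------
5  | deposit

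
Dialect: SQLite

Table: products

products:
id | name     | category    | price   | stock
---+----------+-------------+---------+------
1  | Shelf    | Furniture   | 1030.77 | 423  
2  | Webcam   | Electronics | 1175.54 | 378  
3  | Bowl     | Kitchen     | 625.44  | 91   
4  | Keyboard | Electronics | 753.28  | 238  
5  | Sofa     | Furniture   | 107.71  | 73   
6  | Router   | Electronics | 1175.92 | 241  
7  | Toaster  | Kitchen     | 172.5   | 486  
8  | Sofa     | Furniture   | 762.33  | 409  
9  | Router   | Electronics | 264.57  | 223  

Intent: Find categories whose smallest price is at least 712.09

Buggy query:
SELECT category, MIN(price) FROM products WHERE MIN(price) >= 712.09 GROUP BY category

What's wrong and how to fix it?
Bug: MIN() in WHERE is a misuse of aggregate

Fix: Replace WHERE with HAVING after the GROUP BY

Corrected query:
SELECT category, MIN(price) FROM products GROUP BY category HAVING MIN(price) >= 712.09

Result:
(no rows)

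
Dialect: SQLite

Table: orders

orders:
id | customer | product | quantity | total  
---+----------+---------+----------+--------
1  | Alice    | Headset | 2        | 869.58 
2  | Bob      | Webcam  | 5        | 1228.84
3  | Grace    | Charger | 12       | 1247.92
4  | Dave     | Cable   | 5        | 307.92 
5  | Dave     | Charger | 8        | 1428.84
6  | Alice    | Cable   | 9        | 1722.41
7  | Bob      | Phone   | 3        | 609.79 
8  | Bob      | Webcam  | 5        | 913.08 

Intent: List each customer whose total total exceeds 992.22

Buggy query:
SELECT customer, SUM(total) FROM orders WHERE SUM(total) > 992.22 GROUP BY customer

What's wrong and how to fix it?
Bug: SUM(total) is an aggregate, but WHERE filters rows before aggregation

Fix: Move the aggregate condition to a HAVING clause

Corrected query:
SELECT customer, SUM(total) FROM orders GROUP BY customer HAVING SUM(total) > 992.22

Result:
customer | SUM(total)
---------+-----------
Alice    | 2591.99   
Bob      | 2751.71   
Dave     | 1736.76   
Grace    | 1247.92   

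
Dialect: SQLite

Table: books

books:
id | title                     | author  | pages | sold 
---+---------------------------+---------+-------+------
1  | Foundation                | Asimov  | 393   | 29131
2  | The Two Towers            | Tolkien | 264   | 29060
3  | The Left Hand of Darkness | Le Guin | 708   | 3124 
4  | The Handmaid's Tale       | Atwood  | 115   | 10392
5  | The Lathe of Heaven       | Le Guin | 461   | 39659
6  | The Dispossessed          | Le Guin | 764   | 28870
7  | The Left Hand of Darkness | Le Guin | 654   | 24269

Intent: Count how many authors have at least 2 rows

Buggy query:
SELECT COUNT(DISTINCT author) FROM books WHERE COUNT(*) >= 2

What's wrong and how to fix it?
Bug: COUNT(*) cannot appear in WHERE; the per-group count doesn't exist yet

Fix: Group first with HAVING COUNT(*) >= 2, then COUNT the resulting groups

Corrected query:
SELECT COUNT(*) FROM (SELECT author FROM books GROUP BY author HAVING COUNT(*) >= 2)

Result:
COUNT(*)
--------
1       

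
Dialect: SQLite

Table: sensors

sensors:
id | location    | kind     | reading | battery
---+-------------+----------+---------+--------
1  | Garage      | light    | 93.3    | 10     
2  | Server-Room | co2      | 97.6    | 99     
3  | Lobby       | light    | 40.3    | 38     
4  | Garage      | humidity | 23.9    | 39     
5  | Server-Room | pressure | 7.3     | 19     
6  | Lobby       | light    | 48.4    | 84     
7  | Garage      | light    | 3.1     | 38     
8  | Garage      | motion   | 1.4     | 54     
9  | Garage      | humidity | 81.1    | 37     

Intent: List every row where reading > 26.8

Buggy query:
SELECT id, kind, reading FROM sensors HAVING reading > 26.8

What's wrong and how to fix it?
Bug: HAVING filters the output of aggregation, but this query has no GROUP BY and no aggregate functions, so SQLite rejects it (HAVING clause on a non-aggregate query); the condition here is per row

Fix: Replace HAVING with WHERE since the condition applies to individual rows

Corrected query:
SELECT id, kind, reading FROM sensors WHERE reading > 26.8

Result:
id | kind     | reading
---+----------+--------
1  | light    | 93.3   
2  | co2      | 97.6   
3  | light    | 40.3   
6  | light    | 48.4   
9  | humidity | 81.1   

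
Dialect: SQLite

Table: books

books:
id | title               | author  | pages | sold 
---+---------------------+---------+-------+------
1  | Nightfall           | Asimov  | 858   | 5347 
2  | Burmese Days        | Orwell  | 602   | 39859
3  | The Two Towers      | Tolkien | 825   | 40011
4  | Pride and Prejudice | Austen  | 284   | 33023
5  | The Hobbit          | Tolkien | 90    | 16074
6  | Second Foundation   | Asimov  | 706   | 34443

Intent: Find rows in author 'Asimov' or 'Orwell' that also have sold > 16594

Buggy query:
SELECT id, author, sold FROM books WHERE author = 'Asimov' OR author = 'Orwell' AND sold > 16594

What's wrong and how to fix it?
Bug: AND binds tighter than OR, so this parses as author = 'Asimov' OR (author = 'Orwell' AND sold > 16594)

Fix: Add parentheses around the OR so the AND applies to both alternatives

Corrected query:
SELECT id, author, sold FROM books WHERE (author = 'Asimov' OR author = 'Orwell') AND sold > 16594

Result:
id | author | sold 
---+--------+------
2  | Orwell | 39859
6  | Asimov | 34443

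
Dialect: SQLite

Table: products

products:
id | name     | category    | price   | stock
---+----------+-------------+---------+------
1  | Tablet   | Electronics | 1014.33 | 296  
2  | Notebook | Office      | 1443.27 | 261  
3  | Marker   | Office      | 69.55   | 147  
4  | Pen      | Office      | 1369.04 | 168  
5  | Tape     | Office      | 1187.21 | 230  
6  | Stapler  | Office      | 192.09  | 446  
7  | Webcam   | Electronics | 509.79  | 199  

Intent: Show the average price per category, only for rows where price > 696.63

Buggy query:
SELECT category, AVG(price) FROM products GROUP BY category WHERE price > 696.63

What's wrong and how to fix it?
Bug: Row-level WHERE must come before GROUP BY in the clause order

Fix: Place WHERE between FROM and GROUP BY

Corrected query:
SELECT category, AVG(price) FROM products WHERE price > 696.63 GROUP BY category

Result:
category    | AVG(price) 
------------+------------
Electronics | 1014.33    
Office      | 1333.173333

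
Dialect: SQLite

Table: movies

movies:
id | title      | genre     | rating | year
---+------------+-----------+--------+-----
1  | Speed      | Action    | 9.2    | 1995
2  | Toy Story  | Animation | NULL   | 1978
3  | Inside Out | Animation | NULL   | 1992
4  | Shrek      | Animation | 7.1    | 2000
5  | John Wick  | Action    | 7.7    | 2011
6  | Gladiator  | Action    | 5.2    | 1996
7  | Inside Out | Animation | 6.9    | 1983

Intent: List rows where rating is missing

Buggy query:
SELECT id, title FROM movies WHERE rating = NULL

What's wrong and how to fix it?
Bug: '= NULL' is always unknown in SQL three-valued logic, so no rows match

Fix: Replace '= NULL' with 'IS NULL'

Corrected query:
SELECT id, title FROM movies WHERE rating IS NULL

Result:
id | title     
---+-----------
2  | Toy Story 
3  | Inside Out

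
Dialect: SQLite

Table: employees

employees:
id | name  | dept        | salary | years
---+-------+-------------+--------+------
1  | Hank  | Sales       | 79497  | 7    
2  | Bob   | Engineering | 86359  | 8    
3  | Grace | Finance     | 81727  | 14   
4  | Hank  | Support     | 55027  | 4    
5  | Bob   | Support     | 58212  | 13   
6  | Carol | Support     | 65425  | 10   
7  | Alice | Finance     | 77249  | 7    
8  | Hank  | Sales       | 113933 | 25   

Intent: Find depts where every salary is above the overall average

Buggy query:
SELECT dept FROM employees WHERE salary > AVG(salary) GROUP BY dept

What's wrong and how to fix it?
Bug: AVG() is an aggregate; it can't sit directly in WHERE

Fix: Compute the overall average in a scalar subquery and compare each group's MIN against it in HAVING

Corrected query:
SELECT dept FROM employees GROUP BY dept HAVING MIN(salary) > (SELECT AVG(salary) FROM employees)

Result:
dept       
-----------
Engineering
Finance    
Sales      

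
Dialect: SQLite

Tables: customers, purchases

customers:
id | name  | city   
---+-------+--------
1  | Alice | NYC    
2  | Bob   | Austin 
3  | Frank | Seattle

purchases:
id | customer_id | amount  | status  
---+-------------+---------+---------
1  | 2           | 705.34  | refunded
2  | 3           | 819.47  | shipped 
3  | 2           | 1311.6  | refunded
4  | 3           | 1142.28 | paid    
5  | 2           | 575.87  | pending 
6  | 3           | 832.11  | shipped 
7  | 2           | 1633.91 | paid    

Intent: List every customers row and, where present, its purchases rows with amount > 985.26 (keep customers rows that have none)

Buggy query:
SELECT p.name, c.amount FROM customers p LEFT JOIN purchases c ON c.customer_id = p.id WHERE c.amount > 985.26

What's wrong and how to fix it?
Bug: Filtering c.amount in WHERE discards the NULL rows produced by LEFT JOIN, turning it into an inner join

Fix: Put 'c.amount > 985.26' in the JOIN's ON clause instead of WHERE

Corrected query:
SELECT p.name, c.amount FROM customers p LEFT JOIN purchases c ON c.customer_id = p.id AND c.amount > 985.26

Result:
name  | amount 
------+--------
Alice | NULL   
Bob   | 1311.6 
Bob   | 1633.91
Frank | 1142.28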